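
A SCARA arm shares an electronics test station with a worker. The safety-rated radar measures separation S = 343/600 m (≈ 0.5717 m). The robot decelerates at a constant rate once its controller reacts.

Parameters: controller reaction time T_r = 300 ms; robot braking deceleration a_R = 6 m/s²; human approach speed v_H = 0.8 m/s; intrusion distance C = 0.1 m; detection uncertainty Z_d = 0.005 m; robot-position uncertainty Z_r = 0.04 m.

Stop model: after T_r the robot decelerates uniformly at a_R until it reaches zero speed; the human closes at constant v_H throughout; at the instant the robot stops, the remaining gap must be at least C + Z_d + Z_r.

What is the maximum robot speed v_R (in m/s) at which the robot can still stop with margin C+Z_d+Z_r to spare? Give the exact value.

v_R_max = 2/5 m/s = 0.4000 m/s

at the boundary: (1/12)·v² + (13/30)·v + (-14/75) = 0
  disc = (13/30)² − 4·(1/12)·(-14/75) = 1/4 ; √disc = 1/2
  v_R = (−(13/30) + 1/2) / (2·(1/12)) = 2/5 m/s
check:
braking lasts T_s = (2/5)/6 = 0.0667 s
reaction-phase robot travel = 0.4000·0.3000 = 0.1200 m
braking distance = 0.4000²/(2·6.0000) = 0.0133 m
human closes 0.8000·0.3667 = 0.2933 m
margins: 0.1000+0.0050+0.0400 = 0.1450 m
sum ≈ 0.1200+0.0133+0.2933+0.1450 ≈ 0.5717 m = S ✓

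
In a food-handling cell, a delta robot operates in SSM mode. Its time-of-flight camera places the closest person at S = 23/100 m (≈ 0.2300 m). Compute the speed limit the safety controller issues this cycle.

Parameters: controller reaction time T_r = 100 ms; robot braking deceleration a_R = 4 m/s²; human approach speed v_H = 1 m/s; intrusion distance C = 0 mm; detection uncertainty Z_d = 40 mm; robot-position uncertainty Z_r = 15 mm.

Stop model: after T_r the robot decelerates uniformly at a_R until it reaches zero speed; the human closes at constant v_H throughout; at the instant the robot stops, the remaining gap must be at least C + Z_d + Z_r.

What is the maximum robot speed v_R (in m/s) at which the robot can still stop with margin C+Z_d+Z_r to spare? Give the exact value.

v_R_max = 1/5 m/s = 0.2000 m/s

quadratic (1/8)·v² + (7/20)·v + (-3/40) = 0
  disc = (7/20)² − 4·(1/8)·(-3/40) = 4/25 ; √disc = 2/5
  v_R = (−(7/20) + 2/5) / (2·(1/8)) = 1/5 m/s
check:
braking lasts T_s = (1/5)/4 = 0.0500 s
robot in T_r: 0.2000·0.1000 = 0.0200 m
robot under decel: 0.2000²/(2·4.0000) = 0.0050 m
human closes 1.0000·0.1500 = 0.1500 m
residual clearance needed = 0.0000+0.0400+0.0150 = 0.0550 m
sum ≈ 0.0200+0.0050+0.1500+0.0550 ≈ 0.2300 m = S ✓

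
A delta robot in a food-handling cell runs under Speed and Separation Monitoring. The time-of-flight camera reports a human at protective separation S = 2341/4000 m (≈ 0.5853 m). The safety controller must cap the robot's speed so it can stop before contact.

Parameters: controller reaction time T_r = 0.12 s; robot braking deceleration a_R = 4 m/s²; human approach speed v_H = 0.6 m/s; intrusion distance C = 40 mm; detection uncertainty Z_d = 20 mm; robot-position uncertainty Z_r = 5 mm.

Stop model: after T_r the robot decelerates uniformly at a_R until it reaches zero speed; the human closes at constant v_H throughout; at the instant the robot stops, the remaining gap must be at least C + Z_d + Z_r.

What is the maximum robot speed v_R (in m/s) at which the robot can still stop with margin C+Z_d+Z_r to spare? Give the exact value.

v_R_max = 11/10 m/s = 1.1000 m/s

collect terms ⇒ (1/8)·v_R² + (27/100)·v_R + (-1793/4000) = 0
  disc = (27/100)² − 4·(1/8)·(-1793/4000) = 11881/40000 ; √disc = 109/200
  v_R = (−(27/100) + 109/200) / (2·(1/8)) = 11/10 m/s
check:
T_s = v_R/a_R = (11/10)/4 = 0.2750 s
robot in T_r: 1.1000·0.1200 = 0.1320 m
braking distance = 1.1000²/(2·4.0000) = 0.1512 m
person approaches 0.6000·(0.1200+0.2750) = 0.2370 m
margins: 0.0400+0.0200+0.0050 = 0.0650 m
sum ≈ 0.1320+0.1512+0.2370+0.0650 ≈ 0.5853 m = S ✓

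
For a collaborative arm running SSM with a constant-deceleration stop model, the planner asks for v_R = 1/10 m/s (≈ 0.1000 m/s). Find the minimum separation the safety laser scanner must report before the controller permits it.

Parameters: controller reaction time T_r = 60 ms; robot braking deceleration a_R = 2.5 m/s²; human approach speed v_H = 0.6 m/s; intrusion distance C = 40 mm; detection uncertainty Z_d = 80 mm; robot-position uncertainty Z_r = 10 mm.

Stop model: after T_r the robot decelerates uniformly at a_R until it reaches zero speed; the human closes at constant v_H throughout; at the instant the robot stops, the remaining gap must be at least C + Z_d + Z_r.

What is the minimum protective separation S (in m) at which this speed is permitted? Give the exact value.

S_min = 99/500 m = 0.1980 m

braking lasts T_s = (1/10)/(5/2) = 0.0400 s
reaction-phase robot travel = 0.1000·0.0600 = 0.0060 m
robot covers 0.1000·0.0400 − ½·2.5000·0.0400² = 0.0020 m while stopping
human over T_r+T_s: 0.6000·(0.0600+0.0400) = 0.0600 m
C+Z_d+Z_r = 0.0400+0.0800+0.0100 = 0.1300 m
S_min ≈ 0.0060+0.0020+0.0600+0.1300  ⇒  S_min = 99/500 m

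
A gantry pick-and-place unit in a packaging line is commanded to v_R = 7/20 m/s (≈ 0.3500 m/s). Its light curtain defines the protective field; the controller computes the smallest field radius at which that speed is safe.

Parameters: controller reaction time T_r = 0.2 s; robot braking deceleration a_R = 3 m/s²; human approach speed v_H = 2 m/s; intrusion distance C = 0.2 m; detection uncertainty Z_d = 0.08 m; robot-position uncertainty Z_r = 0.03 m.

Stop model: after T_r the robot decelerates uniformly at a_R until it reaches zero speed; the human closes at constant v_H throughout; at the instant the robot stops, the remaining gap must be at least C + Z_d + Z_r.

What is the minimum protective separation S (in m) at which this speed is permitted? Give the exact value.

braking lasts T_s = (7/20)/3 = 0.1167 s
robot covers v_R·T_r = 0.3500·0.2000 = 0.0700 m before braking
robot covers 0.3500·0.1167 − ½·3.0000·0.1167² = 0.0204 m while stopping
human over T_r+T_s: 2.0000·(0.2000+0.1167) = 0.6333 m
C+Z_d+Z_r = 0.2000+0.0800+0.0300 = 0.3100 m
S_min ≈ 0.0700+0.0204+0.6333+0.3100  ⇒  S_min = 827/800 m

S_min = 827/800 m = 1.0337 m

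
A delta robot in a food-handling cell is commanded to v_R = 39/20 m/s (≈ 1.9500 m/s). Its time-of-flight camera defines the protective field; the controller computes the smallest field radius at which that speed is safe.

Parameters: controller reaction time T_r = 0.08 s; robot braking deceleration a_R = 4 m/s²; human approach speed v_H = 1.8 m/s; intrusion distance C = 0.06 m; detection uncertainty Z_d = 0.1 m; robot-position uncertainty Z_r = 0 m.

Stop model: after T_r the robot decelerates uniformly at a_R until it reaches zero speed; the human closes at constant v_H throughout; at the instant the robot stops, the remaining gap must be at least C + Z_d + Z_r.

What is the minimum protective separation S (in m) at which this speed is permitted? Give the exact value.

S_min = 5801/3200 m = 1.8128 m

braking lasts T_s = (39/20)/4 = 0.4875 s
robot covers v_R·T_r = 1.9500·0.0800 = 0.1560 m before braking
robot covers 1.9500·0.4875 − ½·4.0000·0.4875² = 0.4753 m while stopping
human closes 1.8000·0.5675 = 1.0215 m
C+Z_d+Z_r = 0.0600+0.1000+0.0000 = 0.1600 m
S_min ≈ 0.1560+0.4753+1.0215+0.1600  ⇒  S_min = 5801/3200 m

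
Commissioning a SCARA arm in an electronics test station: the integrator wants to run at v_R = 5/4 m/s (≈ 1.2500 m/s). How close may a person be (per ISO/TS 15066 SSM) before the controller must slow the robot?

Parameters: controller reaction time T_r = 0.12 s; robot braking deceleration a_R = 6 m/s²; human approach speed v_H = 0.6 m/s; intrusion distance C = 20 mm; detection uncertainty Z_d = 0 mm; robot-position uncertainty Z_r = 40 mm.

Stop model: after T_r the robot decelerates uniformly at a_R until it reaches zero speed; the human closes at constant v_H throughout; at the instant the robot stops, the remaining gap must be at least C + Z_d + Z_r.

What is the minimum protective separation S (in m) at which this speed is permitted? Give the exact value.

S_min = 12893/24000 m = 0.5372 m

stop time T_s = (5/4)/6 = 0.2083 s
reaction-phase robot travel = 1.2500·0.1200 = 0.1500 m
robot under decel: 1.2500²/(2·6.0000) = 0.1302 m
human closes 0.6000·0.3283 = 0.1970 m
residual clearance needed = 0.0200+0.0000+0.0400 = 0.0600 m
S_min ≈ 0.1500+0.1302+0.1970+0.0600  ⇒  S_min = 12893/24000 m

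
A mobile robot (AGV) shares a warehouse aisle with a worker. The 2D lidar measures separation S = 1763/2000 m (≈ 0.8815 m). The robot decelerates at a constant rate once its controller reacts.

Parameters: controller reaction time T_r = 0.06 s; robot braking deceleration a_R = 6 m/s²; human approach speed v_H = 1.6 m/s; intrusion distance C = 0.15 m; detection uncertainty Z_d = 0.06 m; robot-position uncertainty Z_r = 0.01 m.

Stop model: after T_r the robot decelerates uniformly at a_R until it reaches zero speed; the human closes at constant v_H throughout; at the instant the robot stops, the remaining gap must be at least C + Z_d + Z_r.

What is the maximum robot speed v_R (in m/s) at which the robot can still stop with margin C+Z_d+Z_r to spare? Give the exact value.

quadratic (1/12)·v² + (49/150)·v + (-1131/2000) = 0
  disc = (49/150)² − 4·(1/12)·(-1131/2000) = 26569/90000 ; √disc = 163/300
  v_R = (−(49/150) + 163/300) / (2·(1/12)) = 13/10 m/s
check:
braking lasts T_s = (13/10)/6 = 0.2167 s
robot in T_r: 1.3000·0.0600 = 0.0780 m
braking distance = 1.3000²/(2·6.0000) = 0.1408 m
human closes 1.6000·0.2767 = 0.4427 m
residual clearance needed = 0.1500+0.0600+0.0100 = 0.2200 m
sum ≈ 0.0780+0.1408+0.4427+0.2200 ≈ 0.8815 m = S ✓

v_R_max = 13/10 m/s = 1.3000 m/s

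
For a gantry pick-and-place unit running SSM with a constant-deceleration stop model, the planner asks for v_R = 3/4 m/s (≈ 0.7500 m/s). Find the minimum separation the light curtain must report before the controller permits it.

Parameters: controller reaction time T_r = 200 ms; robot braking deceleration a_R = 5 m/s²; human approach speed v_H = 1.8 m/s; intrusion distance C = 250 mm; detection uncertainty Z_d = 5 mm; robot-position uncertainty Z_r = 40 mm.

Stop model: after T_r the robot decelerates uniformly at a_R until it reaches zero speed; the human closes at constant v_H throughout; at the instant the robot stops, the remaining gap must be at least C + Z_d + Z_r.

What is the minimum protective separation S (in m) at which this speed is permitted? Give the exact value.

braking lasts T_s = (3/4)/5 = 0.1500 s
robot in T_r: 0.7500·0.2000 = 0.1500 m
robot covers 0.7500·0.1500 − ½·5.0000·0.1500² = 0.0563 m while stopping
human over T_r+T_s: 1.8000·(0.2000+0.1500) = 0.6300 m
C+Z_d+Z_r = 0.2500+0.0050+0.0400 = 0.2950 m
S_min ≈ 0.1500+0.0563+0.6300+0.2950  ⇒  S_min = 181/160 m

S_min = 181/160 m = 1.1313 m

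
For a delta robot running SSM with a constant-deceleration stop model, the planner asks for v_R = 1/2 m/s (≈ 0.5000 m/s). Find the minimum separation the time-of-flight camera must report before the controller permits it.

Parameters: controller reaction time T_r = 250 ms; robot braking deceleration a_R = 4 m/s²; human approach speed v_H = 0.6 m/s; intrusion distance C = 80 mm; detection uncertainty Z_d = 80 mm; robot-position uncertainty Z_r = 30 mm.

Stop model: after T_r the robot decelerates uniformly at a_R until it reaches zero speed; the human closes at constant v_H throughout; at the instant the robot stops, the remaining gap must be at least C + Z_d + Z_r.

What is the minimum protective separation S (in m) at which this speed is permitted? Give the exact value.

S_min = 457/800 m = 0.5713 m

T_s = v_R/a_R = (1/2)/4 = 0.1250 s
robot covers v_R·T_r = 0.5000·0.2500 = 0.1250 m before braking
robot covers 0.5000·0.1250 − ½·4.0000·0.1250² = 0.0312 m while stopping
human over T_r+T_s: 0.6000·(0.2500+0.1250) = 0.2250 m
margins: 0.0800+0.0800+0.0300 = 0.1900 m
S_min ≈ 0.1250+0.0312+0.2250+0.1900  ⇒  S_min = 457/800 m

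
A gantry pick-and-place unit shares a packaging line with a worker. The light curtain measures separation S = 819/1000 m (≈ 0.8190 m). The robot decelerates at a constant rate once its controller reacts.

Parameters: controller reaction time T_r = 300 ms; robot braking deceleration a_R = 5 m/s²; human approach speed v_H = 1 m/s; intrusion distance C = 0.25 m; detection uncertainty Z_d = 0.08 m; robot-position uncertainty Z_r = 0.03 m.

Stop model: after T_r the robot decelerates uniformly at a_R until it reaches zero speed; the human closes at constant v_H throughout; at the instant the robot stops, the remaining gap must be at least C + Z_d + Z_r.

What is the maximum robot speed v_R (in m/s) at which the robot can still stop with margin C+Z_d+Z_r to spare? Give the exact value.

at the boundary: (1/10)·v² + (1/2)·v + (-159/1000) = 0
  disc = (1/2)² − 4·(1/10)·(-159/1000) = 196/625 ; √disc = 14/25
  v_R = (−(1/2) + 14/25) / (2·(1/10)) = 3/10 m/s
check:
stop time T_s = (3/10)/5 = 0.0600 s
robot in T_r: 0.3000·0.3000 = 0.0900 m
braking distance = 0.3000²/(2·5.0000) = 0.0090 m
human over T_r+T_s: 1.0000·(0.3000+0.0600) = 0.3600 m
C+Z_d+Z_r = 0.2500+0.0800+0.0300 = 0.3600 m
sum ≈ 0.0900+0.0090+0.3600+0.3600 ≈ 0.8190 m = S ✓

v_R_max = 3/10 m/s = 0.3000 m/s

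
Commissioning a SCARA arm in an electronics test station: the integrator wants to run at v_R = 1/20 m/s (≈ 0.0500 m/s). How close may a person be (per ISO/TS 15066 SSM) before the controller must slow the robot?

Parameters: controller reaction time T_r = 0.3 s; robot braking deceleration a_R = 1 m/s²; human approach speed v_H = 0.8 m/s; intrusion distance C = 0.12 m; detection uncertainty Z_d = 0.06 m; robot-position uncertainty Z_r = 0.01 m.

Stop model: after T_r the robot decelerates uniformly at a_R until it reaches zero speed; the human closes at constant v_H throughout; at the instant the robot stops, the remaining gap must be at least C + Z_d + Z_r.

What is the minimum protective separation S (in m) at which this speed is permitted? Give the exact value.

S_min = 389/800 m = 0.4863 m

T_s = v_R/a_R = (1/20)/1 = 0.0500 s
robot covers v_R·T_r = 0.0500·0.3000 = 0.0150 m before braking
braking distance = 0.0500²/(2·1.0000) = 0.0013 m
person approaches 0.8000·(0.3000+0.0500) = 0.2800 m
C+Z_d+Z_r = 0.1200+0.0600+0.0100 = 0.1900 m
S_min ≈ 0.0150+0.0013+0.2800+0.1900  ⇒  S_min = 389/800 m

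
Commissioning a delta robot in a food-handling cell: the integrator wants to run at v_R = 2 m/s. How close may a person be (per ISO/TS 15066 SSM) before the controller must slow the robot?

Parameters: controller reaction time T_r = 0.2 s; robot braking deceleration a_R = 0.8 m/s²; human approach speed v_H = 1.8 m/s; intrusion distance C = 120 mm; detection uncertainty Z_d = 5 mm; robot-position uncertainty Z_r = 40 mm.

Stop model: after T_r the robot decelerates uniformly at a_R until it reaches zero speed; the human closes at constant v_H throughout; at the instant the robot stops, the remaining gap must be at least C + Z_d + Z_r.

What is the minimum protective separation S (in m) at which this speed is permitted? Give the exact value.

S_min = 317/40 m = 7.9250 m

braking lasts T_s = 2/(4/5) = 2.5000 s
robot in T_r: 2.0000·0.2000 = 0.4000 m
robot under decel: 2.0000²/(2·0.8000) = 2.5000 m
human closes 1.8000·2.7000 = 4.8600 m
residual clearance needed = 0.1200+0.0050+0.0400 = 0.1650 m
S_min ≈ 0.4000+2.5000+4.8600+0.1650  ⇒  S_min = 317/40 m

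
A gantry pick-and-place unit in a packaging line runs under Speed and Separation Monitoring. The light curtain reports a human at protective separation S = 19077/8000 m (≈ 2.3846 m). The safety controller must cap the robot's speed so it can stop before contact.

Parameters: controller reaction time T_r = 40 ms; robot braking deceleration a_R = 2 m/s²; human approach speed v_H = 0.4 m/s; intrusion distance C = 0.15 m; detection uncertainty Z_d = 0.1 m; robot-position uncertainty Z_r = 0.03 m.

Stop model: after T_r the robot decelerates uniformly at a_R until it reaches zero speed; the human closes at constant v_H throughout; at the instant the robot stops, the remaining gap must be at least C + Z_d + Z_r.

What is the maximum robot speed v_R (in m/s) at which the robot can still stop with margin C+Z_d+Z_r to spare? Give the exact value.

quadratic (1/4)·v² + (6/25)·v + (-16709/8000) = 0
  disc = (6/25)² − 4·(1/4)·(-16709/8000) = 85849/40000 ; √disc = 293/200
  v_R = (−(6/25) + 293/200) / (2·(1/4)) = 49/20 m/s
check:
stop time T_s = (49/20)/2 = 1.2250 s
robot covers v_R·T_r = 2.4500·0.0400 = 0.0980 m before braking
robot covers 2.4500·1.2250 − ½·2.0000·1.2250² = 1.5006 m while stopping
human closes 0.4000·1.2650 = 0.5060 m
residual clearance needed = 0.1500+0.1000+0.0300 = 0.2800 m
sum ≈ 0.0980+1.5006+0.5060+0.2800 ≈ 2.3846 m = S ✓

v_R_max = 49/20 m/s = 2.4500 m/s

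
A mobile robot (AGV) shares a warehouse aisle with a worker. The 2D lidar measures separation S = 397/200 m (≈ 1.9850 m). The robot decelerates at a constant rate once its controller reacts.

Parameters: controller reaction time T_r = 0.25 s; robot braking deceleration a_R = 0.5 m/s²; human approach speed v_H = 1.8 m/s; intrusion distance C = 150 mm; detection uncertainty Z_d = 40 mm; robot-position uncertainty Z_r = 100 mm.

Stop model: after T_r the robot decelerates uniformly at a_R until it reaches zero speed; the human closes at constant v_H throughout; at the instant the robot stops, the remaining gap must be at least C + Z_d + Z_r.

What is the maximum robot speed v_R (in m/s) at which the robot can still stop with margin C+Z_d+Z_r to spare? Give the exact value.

quadratic (1)·v² + (77/20)·v + (-249/200) = 0
  disc = (77/20)² − 4·(1)·(-249/200) = 7921/400 ; √disc = 89/20
  v_R = (−(77/20) + 89/20) / (2·(1)) = 3/10 m/s
check:
braking lasts T_s = (3/10)/(1/2) = 0.6000 s
robot in T_r: 0.3000·0.2500 = 0.0750 m
robot covers 0.3000·0.6000 − ½·0.5000·0.6000² = 0.0900 m while stopping
human closes 1.8000·0.8500 = 1.5300 m
residual clearance needed = 0.1500+0.0400+0.1000 = 0.2900 m
sum ≈ 0.0750+0.0900+1.5300+0.2900 ≈ 1.9850 m = S ✓

v_R_max = 3/10 m/s = 0.3000 m/s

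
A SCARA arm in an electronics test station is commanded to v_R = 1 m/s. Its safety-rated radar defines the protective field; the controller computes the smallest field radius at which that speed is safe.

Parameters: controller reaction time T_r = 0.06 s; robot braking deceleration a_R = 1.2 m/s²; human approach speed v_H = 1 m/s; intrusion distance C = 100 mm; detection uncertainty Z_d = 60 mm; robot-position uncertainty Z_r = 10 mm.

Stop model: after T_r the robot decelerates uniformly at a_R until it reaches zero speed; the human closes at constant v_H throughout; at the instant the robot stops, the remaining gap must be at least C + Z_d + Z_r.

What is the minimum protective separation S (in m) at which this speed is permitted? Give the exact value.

T_s = v_R/a_R = 1/(6/5) = 0.8333 s
reaction-phase robot travel = 1.0000·0.0600 = 0.0600 m
robot under decel: 1.0000²/(2·1.2000) = 0.4167 m
human closes 1.0000·0.8933 = 0.8933 m
C+Z_d+Z_r = 0.1000+0.0600+0.0100 = 0.1700 m
S_min ≈ 0.0600+0.4167+0.8933+0.1700  ⇒  S_min = 77/50 m

S_min = 77/50 m = 1.5400 m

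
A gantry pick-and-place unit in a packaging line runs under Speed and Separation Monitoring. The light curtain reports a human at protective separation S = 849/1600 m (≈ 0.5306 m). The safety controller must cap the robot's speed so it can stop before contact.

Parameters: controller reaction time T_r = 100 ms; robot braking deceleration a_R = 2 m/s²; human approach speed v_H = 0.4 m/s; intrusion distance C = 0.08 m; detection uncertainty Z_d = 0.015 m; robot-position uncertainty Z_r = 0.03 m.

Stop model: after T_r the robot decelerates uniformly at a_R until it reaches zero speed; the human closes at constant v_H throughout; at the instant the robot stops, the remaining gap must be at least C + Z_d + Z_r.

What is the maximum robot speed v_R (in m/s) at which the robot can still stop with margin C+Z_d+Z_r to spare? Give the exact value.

at the boundary: (1/4)·v² + (3/10)·v + (-117/320) = 0
  disc = (3/10)² − 4·(1/4)·(-117/320) = 729/1600 ; √disc = 27/40
  v_R = (−(3/10) + 27/40) / (2·(1/4)) = 3/4 m/s
check:
braking lasts T_s = (3/4)/2 = 0.3750 s
reaction-phase robot travel = 0.7500·0.1000 = 0.0750 m
robot under decel: 0.7500²/(2·2.0000) = 0.1406 m
person approaches 0.4000·(0.1000+0.3750) = 0.1900 m
C+Z_d+Z_r = 0.0800+0.0150+0.0300 = 0.1250 m
sum ≈ 0.0750+0.1406+0.1900+0.1250 ≈ 0.5306 m = S ✓

v_R_max = 3/4 m/s = 0.7500 m/s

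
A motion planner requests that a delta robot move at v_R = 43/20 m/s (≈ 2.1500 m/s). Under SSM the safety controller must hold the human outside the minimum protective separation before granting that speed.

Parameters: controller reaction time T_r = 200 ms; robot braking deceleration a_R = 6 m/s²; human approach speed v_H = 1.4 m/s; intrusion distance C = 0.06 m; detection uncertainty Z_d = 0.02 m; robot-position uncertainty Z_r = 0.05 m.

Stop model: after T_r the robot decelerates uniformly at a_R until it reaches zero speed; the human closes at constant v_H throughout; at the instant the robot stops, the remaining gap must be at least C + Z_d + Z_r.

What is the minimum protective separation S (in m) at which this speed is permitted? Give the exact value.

T_s = v_R/a_R = (43/20)/6 = 0.3583 s
robot in T_r: 2.1500·0.2000 = 0.4300 m
robot covers 2.1500·0.3583 − ½·6.0000·0.3583² = 0.3852 m while stopping
human closes 1.4000·0.5583 = 0.7817 m
residual clearance needed = 0.0600+0.0200+0.0500 = 0.1300 m
S_min ≈ 0.4300+0.3852+0.7817+0.1300  ⇒  S_min = 2763/1600 m

S_min = 2763/1600 m = 1.7269 m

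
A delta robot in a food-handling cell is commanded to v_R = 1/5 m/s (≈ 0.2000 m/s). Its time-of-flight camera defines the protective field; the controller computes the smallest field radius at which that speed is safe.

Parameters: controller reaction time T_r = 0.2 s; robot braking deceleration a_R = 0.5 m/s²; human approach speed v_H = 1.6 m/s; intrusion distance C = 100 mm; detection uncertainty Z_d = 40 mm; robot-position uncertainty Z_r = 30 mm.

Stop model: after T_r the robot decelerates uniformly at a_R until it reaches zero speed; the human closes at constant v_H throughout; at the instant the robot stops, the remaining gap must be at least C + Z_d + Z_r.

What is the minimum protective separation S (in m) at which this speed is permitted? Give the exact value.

braking lasts T_s = (1/5)/(1/2) = 0.4000 s
reaction-phase robot travel = 0.2000·0.2000 = 0.0400 m
robot covers 0.2000·0.4000 − ½·0.5000·0.4000² = 0.0400 m while stopping
human closes 1.6000·0.6000 = 0.9600 m
residual clearance needed = 0.1000+0.0400+0.0300 = 0.1700 m
S_min ≈ 0.0400+0.0400+0.9600+0.1700  ⇒  S_min = 121/100 m

S_min = 121/100 m = 1.2100 m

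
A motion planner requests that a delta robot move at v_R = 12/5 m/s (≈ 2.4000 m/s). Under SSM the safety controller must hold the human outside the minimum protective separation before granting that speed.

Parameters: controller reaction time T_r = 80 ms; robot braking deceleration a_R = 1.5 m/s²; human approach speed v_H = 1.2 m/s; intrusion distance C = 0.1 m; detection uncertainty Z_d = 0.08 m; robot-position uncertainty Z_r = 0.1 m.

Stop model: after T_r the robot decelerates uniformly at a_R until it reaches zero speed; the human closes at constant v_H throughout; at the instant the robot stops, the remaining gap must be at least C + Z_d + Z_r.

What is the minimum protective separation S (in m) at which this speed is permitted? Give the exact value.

T_s = v_R/a_R = (12/5)/(3/2) = 1.6000 s
reaction-phase robot travel = 2.4000·0.0800 = 0.1920 m
robot under decel: 2.4000²/(2·1.5000) = 1.9200 m
human over T_r+T_s: 1.2000·(0.0800+1.6000) = 2.0160 m
residual clearance needed = 0.1000+0.0800+0.1000 = 0.2800 m
S_min ≈ 0.1920+1.9200+2.0160+0.2800  ⇒  S_min = 551/125 m

S_min = 551/125 m = 4.4080 m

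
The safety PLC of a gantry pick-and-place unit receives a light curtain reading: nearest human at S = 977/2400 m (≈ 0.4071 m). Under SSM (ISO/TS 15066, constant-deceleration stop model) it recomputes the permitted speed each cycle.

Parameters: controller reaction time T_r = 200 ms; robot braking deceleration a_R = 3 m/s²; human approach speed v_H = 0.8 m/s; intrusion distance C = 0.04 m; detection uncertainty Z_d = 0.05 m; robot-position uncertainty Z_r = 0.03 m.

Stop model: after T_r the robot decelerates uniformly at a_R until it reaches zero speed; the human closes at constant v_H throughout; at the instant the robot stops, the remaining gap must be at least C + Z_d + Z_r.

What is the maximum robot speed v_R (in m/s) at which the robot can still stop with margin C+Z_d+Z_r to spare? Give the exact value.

v_R_max = 1/4 m/s = 0.2500 m/s

quadratic (1/6)·v² + (7/15)·v + (-61/480) = 0
  disc = (7/15)² − 4·(1/6)·(-61/480) = 121/400 ; √disc = 11/20
  v_R = (−(7/15) + 11/20) / (2·(1/6)) = 1/4 m/s
check:
stop time T_s = (1/4)/3 = 0.0833 s
robot in T_r: 0.2500·0.2000 = 0.0500 m
robot covers 0.2500·0.0833 − ½·3.0000·0.0833² = 0.0104 m while stopping
human over T_r+T_s: 0.8000·(0.2000+0.0833) = 0.2267 m
residual clearance needed = 0.0400+0.0500+0.0300 = 0.1200 m
sum ≈ 0.0500+0.0104+0.2267+0.1200 ≈ 0.4071 m = S ✓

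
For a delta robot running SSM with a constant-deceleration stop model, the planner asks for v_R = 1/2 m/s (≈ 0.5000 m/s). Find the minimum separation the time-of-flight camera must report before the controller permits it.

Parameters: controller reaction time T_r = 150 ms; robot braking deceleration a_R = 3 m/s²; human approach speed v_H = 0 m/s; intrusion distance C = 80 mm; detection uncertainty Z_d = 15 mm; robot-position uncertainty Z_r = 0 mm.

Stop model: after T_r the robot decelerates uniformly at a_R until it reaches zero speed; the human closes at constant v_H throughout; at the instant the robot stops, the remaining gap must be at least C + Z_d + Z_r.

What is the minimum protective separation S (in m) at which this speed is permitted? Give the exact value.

S_min = 127/600 m = 0.2117 m

T_s = v_R/a_R = (1/2)/3 = 0.1667 s
robot covers v_R·T_r = 0.5000·0.1500 = 0.0750 m before braking
robot covers 0.5000·0.1667 − ½·3.0000·0.1667² = 0.0417 m while stopping
human closes 0.0000·0.3167 = 0.0000 m
residual clearance needed = 0.0800+0.0150+0.0000 = 0.0950 m
S_min ≈ 0.0750+0.0417+0.0000+0.0950  ⇒  S_min = 127/600 m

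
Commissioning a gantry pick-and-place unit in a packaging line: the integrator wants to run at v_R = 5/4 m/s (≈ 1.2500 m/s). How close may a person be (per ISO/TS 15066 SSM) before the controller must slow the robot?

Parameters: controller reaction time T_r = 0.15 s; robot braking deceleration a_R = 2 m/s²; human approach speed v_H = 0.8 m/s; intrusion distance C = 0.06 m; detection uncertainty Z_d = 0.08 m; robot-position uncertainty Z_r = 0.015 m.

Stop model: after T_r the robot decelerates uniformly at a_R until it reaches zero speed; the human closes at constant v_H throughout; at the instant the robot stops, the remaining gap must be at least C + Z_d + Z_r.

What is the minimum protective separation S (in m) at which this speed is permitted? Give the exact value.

S_min = 433/320 m = 1.3531 m

T_s = v_R/a_R = (5/4)/2 = 0.6250 s
robot covers v_R·T_r = 1.2500·0.1500 = 0.1875 m before braking
braking distance = 1.2500²/(2·2.0000) = 0.3906 m
human over T_r+T_s: 0.8000·(0.1500+0.6250) = 0.6200 m
residual clearance needed = 0.0600+0.0800+0.0150 = 0.1550 m
S_min ≈ 0.1875+0.3906+0.6200+0.1550  ⇒  S_min = 433/320 m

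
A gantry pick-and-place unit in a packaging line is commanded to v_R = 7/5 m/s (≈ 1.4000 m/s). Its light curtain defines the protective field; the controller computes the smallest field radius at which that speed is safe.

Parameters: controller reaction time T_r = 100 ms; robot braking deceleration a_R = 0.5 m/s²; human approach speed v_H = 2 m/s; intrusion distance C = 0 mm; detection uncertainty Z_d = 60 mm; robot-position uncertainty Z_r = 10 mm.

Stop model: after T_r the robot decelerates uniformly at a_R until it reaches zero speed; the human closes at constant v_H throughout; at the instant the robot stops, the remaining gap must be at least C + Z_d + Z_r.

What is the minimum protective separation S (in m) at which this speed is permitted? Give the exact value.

S_min = 797/100 m = 7.9700 m

stop time T_s = (7/5)/(1/2) = 2.8000 s
robot covers v_R·T_r = 1.4000·0.1000 = 0.1400 m before braking
braking distance = 1.4000²/(2·0.5000) = 1.9600 m
human over T_r+T_s: 2.0000·(0.1000+2.8000) = 5.8000 m
margins: 0.0000+0.0600+0.0100 = 0.0700 m
S_min ≈ 0.1400+1.9600+5.8000+0.0700  ⇒  S_min = 797/100 m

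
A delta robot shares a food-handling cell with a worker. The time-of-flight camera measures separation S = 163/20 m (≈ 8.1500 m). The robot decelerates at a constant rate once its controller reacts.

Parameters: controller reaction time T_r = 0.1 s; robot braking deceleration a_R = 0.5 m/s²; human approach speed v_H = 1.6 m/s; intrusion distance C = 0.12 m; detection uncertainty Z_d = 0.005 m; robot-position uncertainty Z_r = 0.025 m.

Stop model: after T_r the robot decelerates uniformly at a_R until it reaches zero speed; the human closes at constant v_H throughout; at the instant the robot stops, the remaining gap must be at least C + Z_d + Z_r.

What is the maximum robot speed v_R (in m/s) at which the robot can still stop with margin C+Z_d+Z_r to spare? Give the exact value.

quadratic (1)·v² + (33/10)·v + (-196/25) = 0
  disc = (33/10)² − 4·(1)·(-196/25) = 169/4 ; √disc = 13/2
  v_R = (−(33/10) + 13/2) / (2·(1)) = 8/5 m/s
check:
stop time T_s = (8/5)/(1/2) = 3.2000 s
robot covers v_R·T_r = 1.6000·0.1000 = 0.1600 m before braking
robot under decel: 1.6000²/(2·0.5000) = 2.5600 m
human over T_r+T_s: 1.6000·(0.1000+3.2000) = 5.2800 m
C+Z_d+Z_r = 0.1200+0.0050+0.0250 = 0.1500 m
sum ≈ 0.1600+2.5600+5.2800+0.1500 ≈ 8.1500 m = S ✓

v_R_max = 8/5 m/s = 1.6000 m/s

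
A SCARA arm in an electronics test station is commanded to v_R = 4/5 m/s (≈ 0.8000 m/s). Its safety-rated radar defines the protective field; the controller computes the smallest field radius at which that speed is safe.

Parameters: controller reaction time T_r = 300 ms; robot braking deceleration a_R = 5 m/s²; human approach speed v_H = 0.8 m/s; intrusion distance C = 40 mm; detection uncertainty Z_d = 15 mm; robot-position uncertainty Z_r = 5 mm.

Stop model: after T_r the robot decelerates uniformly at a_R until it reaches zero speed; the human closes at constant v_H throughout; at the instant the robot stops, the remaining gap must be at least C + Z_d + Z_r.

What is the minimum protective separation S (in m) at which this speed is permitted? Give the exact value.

S_min = 183/250 m = 0.7320 m

T_s = v_R/a_R = (4/5)/5 = 0.1600 s
robot in T_r: 0.8000·0.3000 = 0.2400 m
braking distance = 0.8000²/(2·5.0000) = 0.0640 m
human over T_r+T_s: 0.8000·(0.3000+0.1600) = 0.3680 m
C+Z_d+Z_r = 0.0400+0.0150+0.0050 = 0.0600 m
S_min ≈ 0.2400+0.0640+0.3680+0.0600  ⇒  S_min = 183/250 m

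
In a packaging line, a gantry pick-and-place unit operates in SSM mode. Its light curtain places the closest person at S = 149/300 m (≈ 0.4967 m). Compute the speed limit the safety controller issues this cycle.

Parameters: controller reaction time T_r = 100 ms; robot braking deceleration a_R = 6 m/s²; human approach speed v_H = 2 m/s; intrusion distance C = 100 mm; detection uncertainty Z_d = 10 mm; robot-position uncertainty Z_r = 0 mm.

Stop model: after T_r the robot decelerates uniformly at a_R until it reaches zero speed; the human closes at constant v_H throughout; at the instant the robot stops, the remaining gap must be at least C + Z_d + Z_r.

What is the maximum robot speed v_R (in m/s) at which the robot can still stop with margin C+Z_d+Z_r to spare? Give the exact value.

v_R_max = 2/5 m/s = 0.4000 m/s

quadratic (1/12)·v² + (13/30)·v + (-14/75) = 0
  disc = (13/30)² − 4·(1/12)·(-14/75) = 1/4 ; √disc = 1/2
  v_R = (−(13/30) + 1/2) / (2·(1/12)) = 2/5 m/s
check:
braking lasts T_s = (2/5)/6 = 0.0667 s
robot in T_r: 0.4000·0.1000 = 0.0400 m
robot covers 0.4000·0.0667 − ½·6.0000·0.0667² = 0.0133 m while stopping
person approaches 2.0000·(0.1000+0.0667) = 0.3333 m
residual clearance needed = 0.1000+0.0100+0.0000 = 0.1100 m
sum ≈ 0.0400+0.0133+0.3333+0.1100 ≈ 0.4967 m = S ✓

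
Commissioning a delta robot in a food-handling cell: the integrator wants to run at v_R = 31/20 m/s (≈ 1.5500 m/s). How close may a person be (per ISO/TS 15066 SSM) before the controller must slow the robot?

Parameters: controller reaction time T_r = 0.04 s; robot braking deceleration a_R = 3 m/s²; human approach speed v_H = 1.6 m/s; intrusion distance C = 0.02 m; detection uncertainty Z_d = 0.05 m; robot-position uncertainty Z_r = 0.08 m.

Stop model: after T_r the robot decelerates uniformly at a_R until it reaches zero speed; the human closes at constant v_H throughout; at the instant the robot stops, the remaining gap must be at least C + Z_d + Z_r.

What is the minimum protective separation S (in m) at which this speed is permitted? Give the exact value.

stop time T_s = (31/20)/3 = 0.5167 s
reaction-phase robot travel = 1.5500·0.0400 = 0.0620 m
robot covers 1.5500·0.5167 − ½·3.0000·0.5167² = 0.4004 m while stopping
human over T_r+T_s: 1.6000·(0.0400+0.5167) = 0.8907 m
margins: 0.0200+0.0500+0.0800 = 0.1500 m
S_min ≈ 0.0620+0.4004+0.8907+0.1500  ⇒  S_min = 18037/12000 m

S_min = 18037/12000 m = 1.5031 m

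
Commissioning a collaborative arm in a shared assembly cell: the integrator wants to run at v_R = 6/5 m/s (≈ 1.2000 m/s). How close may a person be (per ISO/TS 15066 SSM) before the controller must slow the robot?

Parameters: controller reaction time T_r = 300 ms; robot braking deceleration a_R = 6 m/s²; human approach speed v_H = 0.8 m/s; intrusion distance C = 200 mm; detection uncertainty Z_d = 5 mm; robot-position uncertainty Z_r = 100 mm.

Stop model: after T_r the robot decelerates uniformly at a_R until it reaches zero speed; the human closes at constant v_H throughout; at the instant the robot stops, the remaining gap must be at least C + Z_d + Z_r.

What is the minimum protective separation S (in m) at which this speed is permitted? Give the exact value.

S_min = 237/200 m = 1.1850 m

stop time T_s = (6/5)/6 = 0.2000 s
robot covers v_R·T_r = 1.2000·0.3000 = 0.3600 m before braking
braking distance = 1.2000²/(2·6.0000) = 0.1200 m
human closes 0.8000·0.5000 = 0.4000 m
C+Z_d+Z_r = 0.2000+0.0050+0.1000 = 0.3050 m
S_min ≈ 0.3600+0.1200+0.4000+0.3050  ⇒  S_min = 237/200 m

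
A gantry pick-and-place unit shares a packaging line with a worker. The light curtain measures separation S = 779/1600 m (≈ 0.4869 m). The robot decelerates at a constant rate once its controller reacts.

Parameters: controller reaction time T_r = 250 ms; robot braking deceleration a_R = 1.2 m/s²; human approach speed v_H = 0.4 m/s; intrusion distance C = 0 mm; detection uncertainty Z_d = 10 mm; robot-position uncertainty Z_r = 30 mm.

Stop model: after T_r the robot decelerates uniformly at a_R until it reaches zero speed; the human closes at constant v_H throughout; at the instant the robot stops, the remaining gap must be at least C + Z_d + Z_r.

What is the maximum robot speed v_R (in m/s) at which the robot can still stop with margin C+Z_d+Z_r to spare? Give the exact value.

at the boundary: (5/12)·v² + (7/12)·v + (-111/320) = 0
  disc = (7/12)² − 4·(5/12)·(-111/320) = 529/576 ; √disc = 23/24
  v_R = (−(7/12) + 23/24) / (2·(5/12)) = 9/20 m/s
check:
braking lasts T_s = (9/20)/(6/5) = 0.3750 s
robot covers v_R·T_r = 0.4500·0.2500 = 0.1125 m before braking
braking distance = 0.4500²/(2·1.2000) = 0.0844 m
human over T_r+T_s: 0.4000·(0.2500+0.3750) = 0.2500 m
residual clearance needed = 0.0000+0.0100+0.0300 = 0.0400 m
sum ≈ 0.1125+0.0844+0.2500+0.0400 ≈ 0.4869 m = S ✓

v_R_max = 9/20 m/s = 0.4500 m/s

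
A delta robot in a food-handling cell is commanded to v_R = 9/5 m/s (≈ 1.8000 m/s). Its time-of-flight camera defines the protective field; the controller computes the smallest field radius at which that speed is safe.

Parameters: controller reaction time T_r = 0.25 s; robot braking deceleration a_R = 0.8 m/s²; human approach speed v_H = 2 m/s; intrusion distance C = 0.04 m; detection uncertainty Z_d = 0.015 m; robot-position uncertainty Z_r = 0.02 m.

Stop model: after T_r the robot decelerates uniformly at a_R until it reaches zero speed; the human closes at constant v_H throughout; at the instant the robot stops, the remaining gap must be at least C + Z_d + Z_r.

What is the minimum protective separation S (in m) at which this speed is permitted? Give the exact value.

T_s = v_R/a_R = (9/5)/(4/5) = 2.2500 s
robot in T_r: 1.8000·0.2500 = 0.4500 m
robot covers 1.8000·2.2500 − ½·0.8000·2.2500² = 2.0250 m while stopping
person approaches 2.0000·(0.2500+2.2500) = 5.0000 m
margins: 0.0400+0.0150+0.0200 = 0.0750 m
S_min ≈ 0.4500+2.0250+5.0000+0.0750  ⇒  S_min = 151/20 m

S_min = 151/20 m = 7.5500 m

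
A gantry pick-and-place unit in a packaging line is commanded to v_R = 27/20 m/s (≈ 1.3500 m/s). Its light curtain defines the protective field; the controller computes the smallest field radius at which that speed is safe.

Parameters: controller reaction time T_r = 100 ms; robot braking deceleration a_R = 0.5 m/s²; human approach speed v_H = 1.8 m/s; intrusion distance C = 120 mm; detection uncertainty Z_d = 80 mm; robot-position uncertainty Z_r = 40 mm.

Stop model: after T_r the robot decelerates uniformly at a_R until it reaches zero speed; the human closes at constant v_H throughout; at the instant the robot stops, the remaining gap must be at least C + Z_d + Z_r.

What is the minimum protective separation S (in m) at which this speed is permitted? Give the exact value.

S_min = 579/80 m = 7.2375 m

stop time T_s = (27/20)/(1/2) = 2.7000 s
robot in T_r: 1.3500·0.1000 = 0.1350 m
robot under decel: 1.3500²/(2·0.5000) = 1.8225 m
human closes 1.8000·2.8000 = 5.0400 m
C+Z_d+Z_r = 0.1200+0.0800+0.0400 = 0.2400 m
S_min ≈ 0.1350+1.8225+5.0400+0.2400  ⇒  S_min = 579/80 m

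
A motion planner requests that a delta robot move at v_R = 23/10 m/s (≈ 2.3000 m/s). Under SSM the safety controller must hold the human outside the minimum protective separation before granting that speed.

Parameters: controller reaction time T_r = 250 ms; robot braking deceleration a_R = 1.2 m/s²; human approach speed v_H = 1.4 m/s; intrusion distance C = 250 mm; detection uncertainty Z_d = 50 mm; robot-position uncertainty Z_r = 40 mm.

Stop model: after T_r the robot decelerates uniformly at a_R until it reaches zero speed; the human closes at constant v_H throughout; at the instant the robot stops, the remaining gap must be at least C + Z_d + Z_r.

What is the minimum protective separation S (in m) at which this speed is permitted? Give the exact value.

S_min = 2461/400 m = 6.1525 m

braking lasts T_s = (23/10)/(6/5) = 1.9167 s
robot in T_r: 2.3000·0.2500 = 0.5750 m
robot under decel: 2.3000²/(2·1.2000) = 2.2042 m
person approaches 1.4000·(0.2500+1.9167) = 3.0333 m
residual clearance needed = 0.2500+0.0500+0.0400 = 0.3400 m
S_min ≈ 0.5750+2.2042+3.0333+0.3400  ⇒  S_min = 2461/400 m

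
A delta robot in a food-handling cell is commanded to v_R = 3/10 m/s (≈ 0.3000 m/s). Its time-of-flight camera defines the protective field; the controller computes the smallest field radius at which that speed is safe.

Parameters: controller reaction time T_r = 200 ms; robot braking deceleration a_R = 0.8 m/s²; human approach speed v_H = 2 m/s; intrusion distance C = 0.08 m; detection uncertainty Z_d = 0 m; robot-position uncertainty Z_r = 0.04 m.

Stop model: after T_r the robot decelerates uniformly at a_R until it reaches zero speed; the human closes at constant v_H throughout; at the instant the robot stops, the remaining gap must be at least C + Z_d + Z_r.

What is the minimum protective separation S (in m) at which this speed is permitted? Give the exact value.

stop time T_s = (3/10)/(4/5) = 0.3750 s
reaction-phase robot travel = 0.3000·0.2000 = 0.0600 m
robot under decel: 0.3000²/(2·0.8000) = 0.0563 m
human over T_r+T_s: 2.0000·(0.2000+0.3750) = 1.1500 m
residual clearance needed = 0.0800+0.0000+0.0400 = 0.1200 m
S_min ≈ 0.0600+0.0563+1.1500+0.1200  ⇒  S_min = 1109/800 m

S_min = 1109/800 m = 1.3862 m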